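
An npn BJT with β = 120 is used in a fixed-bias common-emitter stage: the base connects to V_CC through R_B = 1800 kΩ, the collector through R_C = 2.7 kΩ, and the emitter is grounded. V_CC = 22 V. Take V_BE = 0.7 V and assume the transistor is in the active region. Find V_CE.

Base loop: V_CC = I_B·R_B + V_BE, so I_B = (22 − 0.7)/1800 kΩ = 0.0118 mA.
In the active region I_C = β·I_B = 120 × 0.0118 = 1.42 mA.
Collector loop: V_CE = V_CC − I_C·R_C = 22 − 1.42×2.7 = 18.2 V.
Since V_CE = 18.2 V > V_CE(sat) ≈ 0.2 V, the transistor is in the active region as assumed.

V_CE ≈ 18 V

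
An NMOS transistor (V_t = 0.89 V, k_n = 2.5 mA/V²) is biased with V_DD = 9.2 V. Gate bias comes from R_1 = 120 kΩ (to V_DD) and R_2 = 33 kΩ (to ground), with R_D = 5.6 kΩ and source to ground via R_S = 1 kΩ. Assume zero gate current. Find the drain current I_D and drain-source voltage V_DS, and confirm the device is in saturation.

V_G = V_DD·R_2/(R_1+R_2) = 9.2×33/153 = 1.98 V.
Assume saturation: I_D = (k_n/2)(V_GS − V_t)² with V_GS = V_G − I_D·R_S = 1.98 − 1·I_D.
Substituting gives 1.25·I_D² − 3.74·I_D + 1.5 = 0, with roots I_D = 0.477 or 2.51 mA.
The root I_D = 2.51 mA gives V_GS = -0.528 V ≤ V_t, so take I_D = 0.477 mA.
Then V_GS = 1.51 V and V_DS = V_DD − I_D(R_D+R_S) = 9.2 − 0.477×6.6 = 6.05 V.
Saturation requires V_DS ≥ V_GS − V_t = 0.618 V; 6.05 ≥ 0.618 ✓.

I_D ≈ 0.48 mA, V_DS ≈ 6.1 V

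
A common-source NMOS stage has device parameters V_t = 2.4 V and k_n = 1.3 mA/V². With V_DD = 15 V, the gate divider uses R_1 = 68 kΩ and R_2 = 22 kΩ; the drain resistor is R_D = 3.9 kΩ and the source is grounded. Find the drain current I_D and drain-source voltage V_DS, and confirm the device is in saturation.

I_D ≈ 1 mA, V_DS ≈ 11 V

V_G = V_DD·R_2/(R_1+R_2) = 15×22/90 = 3.67 V. With the source grounded, V_GS = V_G = 3.67 V.
Assume saturation: I_D = (k_n/2)(V_GS − V_t)² = (1.3/2)×(3.67 − 2.4)² = 0.65×1.27² = 1.04 mA.
V_DS = V_DD − I_D·R_D = 15 − 1.04×3.9 = 10.9 V.
Saturation requires V_DS ≥ V_GS − V_t = 1.27 V; 10.9 ≥ 1.27 ✓.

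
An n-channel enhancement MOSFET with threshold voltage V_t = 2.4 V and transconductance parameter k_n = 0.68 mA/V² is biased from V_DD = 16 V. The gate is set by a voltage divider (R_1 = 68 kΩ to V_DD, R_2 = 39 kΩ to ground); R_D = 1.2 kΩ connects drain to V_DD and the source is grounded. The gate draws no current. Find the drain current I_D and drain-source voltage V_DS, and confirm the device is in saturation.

I_D ≈ 4 mA, V_DS ≈ 11 V

V_G = V_DD·R_2/(R_1+R_2) = 16×39/107 = 5.83 V. With the source grounded, V_GS = V_G = 5.83 V.
Assume saturation: I_D = (k_n/2)(V_GS − V_t)² = (0.68/2)×(5.83 − 2.4)² = 0.34×3.43² = 4 mA.
V_DS = V_DD − I_D·R_D = 16 − 4×1.2 = 11.2 V.
Saturation requires V_DS ≥ V_GS − V_t = 3.43 V; 11.2 ≥ 3.43 ✓.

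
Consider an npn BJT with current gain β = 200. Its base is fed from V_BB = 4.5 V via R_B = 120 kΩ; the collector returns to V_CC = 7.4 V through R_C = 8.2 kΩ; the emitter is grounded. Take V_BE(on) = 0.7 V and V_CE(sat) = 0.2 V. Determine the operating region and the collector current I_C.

Assume active: I_B = (4.5 − 0.7)/120 = 0.0317 mA, giving I_C = β·I_B = 6.33 mA.
But then V_CE = 7.4 − 6.33×8.2 = -44.5 V < V_CE(sat) = 0.2 V — impossible in the active region.
So the transistor is saturated. With V_CE = 0.2 V, I_C = (V_CC − 0.2)/R_C = 7.2/8.2 = 0.878 mA.
Check: β·I_B = 6.33 mA > I_C = 0.878 mA, confirming saturation.

saturation; I_C ≈ 0.88 mA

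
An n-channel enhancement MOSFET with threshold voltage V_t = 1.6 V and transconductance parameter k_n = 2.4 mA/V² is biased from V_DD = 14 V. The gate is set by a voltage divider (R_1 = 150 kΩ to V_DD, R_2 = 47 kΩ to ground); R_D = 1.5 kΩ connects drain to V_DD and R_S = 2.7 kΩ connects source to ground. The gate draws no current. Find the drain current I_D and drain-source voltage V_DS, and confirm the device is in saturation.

V_G = V_DD·R_2/(R_1+R_2) = 14×47/197 = 3.34 V.
Assume saturation: I_D = (k_n/2)(V_GS − V_t)² with V_GS = V_G − I_D·R_S = 3.34 − 2.7·I_D.
Substituting gives 8.75·I_D² − 12.3·I_D + 3.63 = 0, with roots I_D = 0.424 or 0.979 mA.
The root I_D = 0.979 mA gives V_GS = 0.697 V ≤ V_t, so take I_D = 0.424 mA.
Then V_GS = 2.19 V and V_DS = V_DD − I_D(R_D+R_S) = 14 − 0.424×4.2 = 12.2 V.
Saturation requires V_DS ≥ V_GS − V_t = 0.595 V; 12.2 ≥ 0.595 ✓.

I_D ≈ 0.42 mA, V_DS ≈ 12 V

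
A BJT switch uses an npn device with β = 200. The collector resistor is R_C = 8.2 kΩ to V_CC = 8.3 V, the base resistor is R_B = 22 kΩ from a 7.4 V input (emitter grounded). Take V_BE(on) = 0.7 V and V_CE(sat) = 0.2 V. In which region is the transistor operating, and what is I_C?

saturation; I_C ≈ 0.99 mA

Assume active: I_B = (7.4 − 0.7)/22 = 0.305 mA, giving I_C = β·I_B = 60.9 mA.
But then V_CE = 8.3 − 60.9×8.2 = -491 V < V_CE(sat) = 0.2 V — impossible in the active region.
So the transistor is saturated. With V_CE = 0.2 V, I_C = (V_CC − 0.2)/R_C = 8.1/8.2 = 0.988 mA.
Check: β·I_B = 60.9 mA > I_C = 0.988 mA, confirming saturation.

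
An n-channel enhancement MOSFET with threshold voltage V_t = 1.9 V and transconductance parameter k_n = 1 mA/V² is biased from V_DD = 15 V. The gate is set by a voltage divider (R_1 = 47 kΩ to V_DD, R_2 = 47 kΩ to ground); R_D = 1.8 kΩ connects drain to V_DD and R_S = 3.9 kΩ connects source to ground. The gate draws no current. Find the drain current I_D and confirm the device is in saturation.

I_D ≈ 1.1 mA

V_G = V_DD·R_2/(R_1+R_2) = 15×47/94 = 7.5 V.
Assume saturation: I_D = (k_n/2)(V_GS − V_t)² with V_GS = V_G − I_D·R_S = 7.5 − 3.9·I_D.
Substituting gives 7.6·I_D² − 22.8·I_D + 15.7 = 0, with roots I_D = 1.06 or 1.94 mA.
The root I_D = 1.94 mA gives V_GS = -0.0703 V ≤ V_t, so take I_D = 1.06 mA.
Then V_GS = 3.36 V and V_DS = V_DD − I_D(R_D+R_S) = 15 − 1.06×5.7 = 8.95 V.
Saturation requires V_DS ≥ V_GS − V_t = 1.46 V; 8.95 ≥ 1.46 ✓.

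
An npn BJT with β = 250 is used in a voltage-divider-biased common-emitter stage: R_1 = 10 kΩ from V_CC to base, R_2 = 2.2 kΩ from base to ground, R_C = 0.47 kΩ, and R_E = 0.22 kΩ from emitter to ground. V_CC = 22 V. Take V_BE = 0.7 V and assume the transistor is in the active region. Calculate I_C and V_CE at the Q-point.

Thevenize the base divider: V_Th = V_CC·R_2/(R_1+R_2) = 22×2.2/12.2 = 3.97 V, R_Th = R_1‖R_2 = 1.8 kΩ.
Base-emitter loop: V_Th = I_B·R_Th + V_BE + (β+1)I_B·R_E, so I_B = (3.97 − 0.7) / (1.8 + 251×0.22) = 0.0573 mA.
I_C = β·I_B = 250×0.0573 = 14.3 mA, and I_E = (β+1)I_B = 14.4 mA.
V_CE = V_CC − I_C·R_C − I_E·R_E = 22 − 14.3×0.47 − 14.4×0.22 = 12.1 V.
V_CE = 12.1 V > 0.2 V confirms active-region operation.

I_C ≈ 14 mA, V_CE ≈ 12 V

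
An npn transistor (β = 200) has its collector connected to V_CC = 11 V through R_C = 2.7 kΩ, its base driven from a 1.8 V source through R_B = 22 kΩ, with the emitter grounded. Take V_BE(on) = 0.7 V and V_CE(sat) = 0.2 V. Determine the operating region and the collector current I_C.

saturation; I_C ≈ 4 mA

Assume active: I_B = (1.8 − 0.7)/22 = 0.05 mA, giving I_C = β·I_B = 10 mA.
But then V_CE = 11 − 10×2.7 = -16 V < V_CE(sat) = 0.2 V — impossible in the active region.
So the transistor is saturated. With V_CE = 0.2 V, I_C = (V_CC − 0.2)/R_C = 10.8/2.7 = 4 mA.
Check: β·I_B = 10 mA > I_C = 4 mA, confirming saturation.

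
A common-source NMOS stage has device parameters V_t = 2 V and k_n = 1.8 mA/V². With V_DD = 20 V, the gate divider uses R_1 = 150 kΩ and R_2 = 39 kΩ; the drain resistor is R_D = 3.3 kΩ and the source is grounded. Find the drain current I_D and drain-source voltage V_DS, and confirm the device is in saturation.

V_G = V_DD·R_2/(R_1+R_2) = 20×39/189 = 4.13 V. With the source grounded, V_GS = V_G = 4.13 V.
Assume saturation: I_D = (k_n/2)(V_GS − V_t)² = (1.8/2)×(4.13 − 2)² = 0.9×2.13² = 4.07 mA.
V_DS = V_DD − I_D·R_D = 20 − 4.07×3.3 = 6.56 V.
Saturation requires V_DS ≥ V_GS − V_t = 2.13 V; 6.56 ≥ 2.13 ✓.

I_D ≈ 4.1 mA, V_DS ≈ 6.6 V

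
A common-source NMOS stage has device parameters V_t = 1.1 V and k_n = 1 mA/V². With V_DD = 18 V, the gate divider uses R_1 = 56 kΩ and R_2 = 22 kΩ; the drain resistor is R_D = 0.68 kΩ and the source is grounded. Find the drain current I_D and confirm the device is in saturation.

I_D ≈ 7.9 mA

V_G = V_DD·R_2/(R_1+R_2) = 18×22/78 = 5.08 V. With the source grounded, V_GS = V_G = 5.08 V.
Assume saturation: I_D = (k_n/2)(V_GS − V_t)² = (1/2)×(5.08 − 1.1)² = 0.5×3.98² = 7.91 mA.
V_DS = V_DD − I_D·R_D = 18 − 7.91×0.68 = 12.6 V.
Saturation requires V_DS ≥ V_GS − V_t = 3.98 V; 12.6 ≥ 3.98 ✓.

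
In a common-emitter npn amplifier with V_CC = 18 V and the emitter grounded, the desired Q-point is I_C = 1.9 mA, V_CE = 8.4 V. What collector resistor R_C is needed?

R_C ≈ 5.1 kΩ

Collector loop: V_CC = I_C·R_C + V_CE.
R_C = (V_CC − V_CE)/I_C = (18 − 8.4)/1.9 = 5.05 kΩ.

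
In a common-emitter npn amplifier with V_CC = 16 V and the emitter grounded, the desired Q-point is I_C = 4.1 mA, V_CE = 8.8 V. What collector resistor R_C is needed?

R_C ≈ 1.8 kΩ

Collector loop: V_CC = I_C·R_C + V_CE.
R_C = (V_CC − V_CE)/I_C = (16 − 8.8)/4.1 = 1.76 kΩ.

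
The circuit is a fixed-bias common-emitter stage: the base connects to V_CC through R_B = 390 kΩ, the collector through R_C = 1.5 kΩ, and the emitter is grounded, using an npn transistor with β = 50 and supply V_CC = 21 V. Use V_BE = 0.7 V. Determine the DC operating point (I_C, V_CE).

I_C ≈ 2.6 mA, V_CE ≈ 17 V

Base loop: V_CC = I_B·R_B + V_BE, so I_B = (21 − 0.7)/390 kΩ = 0.0521 mA.
In the active region I_C = β·I_B = 50 × 0.0521 = 2.6 mA.
Collector loop: V_CE = V_CC − I_C·R_C = 21 − 2.6×1.5 = 17.1 V.
Since V_CE = 17.1 V > V_CE(sat) ≈ 0.2 V, the transistor is in the active region as assumed.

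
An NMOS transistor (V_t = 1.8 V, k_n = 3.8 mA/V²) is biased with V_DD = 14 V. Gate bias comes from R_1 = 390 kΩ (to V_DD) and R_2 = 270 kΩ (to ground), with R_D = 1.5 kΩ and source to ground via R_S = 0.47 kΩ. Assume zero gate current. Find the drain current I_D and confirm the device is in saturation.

V_G = V_DD·R_2/(R_1+R_2) = 14×270/660 = 5.73 V.
Assume saturation: I_D = (k_n/2)(V_GS − V_t)² with V_GS = V_G − I_D·R_S = 5.73 − 0.47·I_D.
Substituting gives 0.42·I_D² − 8.01·I_D + 29.3 = 0, with roots I_D = 4.93 or 14.2 mA.
The root I_D = 14.2 mA gives V_GS = -0.93 V ≤ V_t, so take I_D = 4.93 mA.
Then V_GS = 3.41 V and V_DS = V_DD − I_D(R_D+R_S) = 14 − 4.93×1.97 = 4.29 V.
Saturation requires V_DS ≥ V_GS − V_t = 1.61 V; 4.29 ≥ 1.61 ✓.

I_D ≈ 4.9 mA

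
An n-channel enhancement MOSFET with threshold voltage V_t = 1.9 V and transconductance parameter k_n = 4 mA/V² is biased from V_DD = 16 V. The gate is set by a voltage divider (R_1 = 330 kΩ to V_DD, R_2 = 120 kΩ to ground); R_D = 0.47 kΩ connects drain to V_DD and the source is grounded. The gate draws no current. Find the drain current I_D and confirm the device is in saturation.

I_D ≈ 11 mA

V_G = V_DD·R_2/(R_1+R_2) = 16×120/450 = 4.27 V. With the source grounded, V_GS = V_G = 4.27 V.
Assume saturation: I_D = (k_n/2)(V_GS − V_t)² = (4/2)×(4.27 − 1.9)² = 2×2.37² = 11.2 mA.
V_DS = V_DD − I_D·R_D = 16 − 11.2×0.47 = 10.7 V.
Saturation requires V_DS ≥ V_GS − V_t = 2.37 V; 10.7 ≥ 2.37 ✓.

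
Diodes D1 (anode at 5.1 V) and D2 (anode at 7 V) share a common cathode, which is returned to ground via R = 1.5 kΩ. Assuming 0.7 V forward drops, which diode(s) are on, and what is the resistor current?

Only D2 conducts; I_R ≈ 4.2 mA

Assume both conduct. Then node N would need to be at both 5.1−0.7 = 4.4 V and 7−0.7 = 6.3 V, which is impossible.
Assume only D2 conducts: V_N = 7 − 0.7 = 6.3 V, so I_R = 6.3/1.5 = 4.2 mA.
Check D1: its anode-to-cathode voltage is 5.1 − 6.3 = -1.2 V < 0.7 V, so it is off. The assumption is consistent.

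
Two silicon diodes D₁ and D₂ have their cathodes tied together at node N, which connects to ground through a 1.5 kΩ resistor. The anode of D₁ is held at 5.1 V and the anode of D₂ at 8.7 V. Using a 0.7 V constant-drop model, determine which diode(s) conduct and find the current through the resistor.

Assume both conduct. Then node N would need to be at both 5.1−0.7 = 4.4 V and 8.7−0.7 = 8 V, which is impossible.
Assume only D₂ conducts: V_N = 8.7 − 0.7 = 8 V, so I_R = 8/1.5 = 5.33 mA.
Check D₁: its anode-to-cathode voltage is 5.1 − 8 = -2.9 V < 0.7 V, so it is off. The assumption is consistent.

Only D₂ conducts; I_R ≈ 5.3 mA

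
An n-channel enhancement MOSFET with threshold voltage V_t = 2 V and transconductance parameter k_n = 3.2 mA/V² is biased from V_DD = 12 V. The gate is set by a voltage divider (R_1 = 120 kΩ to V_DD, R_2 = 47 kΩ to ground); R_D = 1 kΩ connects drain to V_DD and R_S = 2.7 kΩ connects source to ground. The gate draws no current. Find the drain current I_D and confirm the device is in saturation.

I_D ≈ 0.34 mA

V_G = V_DD·R_2/(R_1+R_2) = 12×47/167 = 3.38 V.
Assume saturation: I_D = (k_n/2)(V_GS − V_t)² with V_GS = V_G − I_D·R_S = 3.38 − 2.7·I_D.
Substituting gives 11.7·I_D² − 12.9·I_D + 3.03 = 0, with roots I_D = 0.339 or 0.766 mA.
The root I_D = 0.766 mA gives V_GS = 1.31 V ≤ V_t, so take I_D = 0.339 mA.
Then V_GS = 2.46 V and V_DS = V_DD − I_D(R_D+R_S) = 12 − 0.339×3.7 = 10.7 V.
Saturation requires V_DS ≥ V_GS − V_t = 0.461 V; 10.7 ≥ 0.461 ✓.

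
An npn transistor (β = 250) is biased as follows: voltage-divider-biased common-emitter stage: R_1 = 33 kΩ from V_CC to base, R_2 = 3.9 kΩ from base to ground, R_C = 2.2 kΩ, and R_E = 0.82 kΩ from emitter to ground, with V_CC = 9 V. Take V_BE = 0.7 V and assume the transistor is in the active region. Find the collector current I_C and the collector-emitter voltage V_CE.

I_C ≈ 0.3 mA, V_CE ≈ 8.1 V

Thevenize the base divider: V_Th = V_CC·R_2/(R_1+R_2) = 9×3.9/36.9 = 0.951 V, R_Th = R_1‖R_2 = 3.49 kΩ.
Base-emitter loop: V_Th = I_B·R_Th + V_BE + (β+1)I_B·R_E, so I_B = (0.951 − 0.7) / (3.49 + 251×0.82) = 0.0012 mA.
I_C = β·I_B = 250×0.0012 = 0.3 mA, and I_E = (β+1)I_B = 0.301 mA.
V_CE = V_CC − I_C·R_C − I_E·R_E = 9 − 0.3×2.2 − 0.301×0.82 = 8.09 V.
V_CE = 8.09 V > 0.2 V confirms active-region operation.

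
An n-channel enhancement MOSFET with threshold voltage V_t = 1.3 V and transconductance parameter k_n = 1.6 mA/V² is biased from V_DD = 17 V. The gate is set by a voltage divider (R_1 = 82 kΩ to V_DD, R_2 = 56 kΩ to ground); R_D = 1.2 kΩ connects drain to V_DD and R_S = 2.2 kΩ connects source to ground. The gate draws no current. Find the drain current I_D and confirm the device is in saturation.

V_G = V_DD·R_2/(R_1+R_2) = 17×56/138 = 6.9 V.
Assume saturation: I_D = (k_n/2)(V_GS − V_t)² with V_GS = V_G − I_D·R_S = 6.9 − 2.2·I_D.
Substituting gives 3.87·I_D² − 20.7·I_D + 25.1 = 0, with roots I_D = 1.85 or 3.49 mA.
The root I_D = 3.49 mA gives V_GS = -0.79 V ≤ V_t, so take I_D = 1.85 mA.
Then V_GS = 2.82 V and V_DS = V_DD − I_D(R_D+R_S) = 17 − 1.85×3.4 = 10.7 V.
Saturation requires V_DS ≥ V_GS − V_t = 1.52 V; 10.7 ≥ 1.52 ✓.

I_D ≈ 1.9 mA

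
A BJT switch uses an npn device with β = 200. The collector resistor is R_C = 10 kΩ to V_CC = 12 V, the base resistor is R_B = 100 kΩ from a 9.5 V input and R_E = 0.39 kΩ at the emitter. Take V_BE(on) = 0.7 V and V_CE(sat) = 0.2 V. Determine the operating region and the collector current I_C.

Assume active: I_B = (9.5 − 0.7)/(100 + 201×0.39) = 0.0493 mA, I_C = β·I_B = 9.87 mA.
Then V_CE = 12 − 9.87×10 − 9.92×0.39 = -90.5 V < 0.2 V — the active assumption fails.
Re-solve with V_CE = 0.2 V. KCL at the emitter: V_E/R_E = (V_BB−0.7−V_E)/R_B + (V_CC−0.2−V_E)/R_C, giving V_E = 0.474 V.
I_C = (V_CC − 0.2 − V_E)/R_C = (11.8 − 0.474)/10 = 1.13 mA.
Check: I_B = (8.8 − 0.474)/100 = 0.0833 mA, and β·I_B = 16.7 mA > I_C, confirming saturation.

saturation; I_C ≈ 1.1 mA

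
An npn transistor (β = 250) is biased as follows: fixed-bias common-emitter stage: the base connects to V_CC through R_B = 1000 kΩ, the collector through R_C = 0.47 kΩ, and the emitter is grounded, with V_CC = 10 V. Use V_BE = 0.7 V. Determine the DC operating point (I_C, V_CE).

I_C ≈ 2.3 mA, V_CE ≈ 8.9 V

Base loop: V_CC = I_B·R_B + V_BE, so I_B = (10 − 0.7)/1000 kΩ = 0.0093 mA.
In the active region I_C = β·I_B = 250 × 0.0093 = 2.33 mA.
Collector loop: V_CE = V_CC − I_C·R_C = 10 − 2.33×0.47 = 8.91 V.
Since V_CE = 8.91 V > V_CE(sat) ≈ 0.2 V, the transistor is in the active region as assumed.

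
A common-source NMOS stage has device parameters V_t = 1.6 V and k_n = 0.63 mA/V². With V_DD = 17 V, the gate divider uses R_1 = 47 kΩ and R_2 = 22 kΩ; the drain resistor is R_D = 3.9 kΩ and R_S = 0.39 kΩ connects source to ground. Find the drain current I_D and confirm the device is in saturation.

V_G = V_DD·R_2/(R_1+R_2) = 17×22/69 = 5.42 V.
Assume saturation: I_D = (k_n/2)(V_GS − V_t)² with V_GS = V_G − I_D·R_S = 5.42 − 0.39·I_D.
Substituting gives 0.0479·I_D² − 1.94·I_D + 4.6 = 0, with roots I_D = 2.53 or 37.9 mA.
The root I_D = 37.9 mA gives V_GS = -9.37 V ≤ V_t, so take I_D = 2.53 mA.
Then V_GS = 4.43 V and V_DS = V_DD − I_D(R_D+R_S) = 17 − 2.53×4.29 = 6.15 V.
Saturation requires V_DS ≥ V_GS − V_t = 2.83 V; 6.15 ≥ 2.83 ✓.

I_D ≈ 2.5 mA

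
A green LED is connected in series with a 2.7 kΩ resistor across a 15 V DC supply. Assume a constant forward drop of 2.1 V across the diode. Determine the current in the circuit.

KVL around the loop: 15 = V_D + I·R = 2.1 + I × 2.7 kΩ.
So I = (15 − 2.1) / 2.7 kΩ = 12.9 / 2.7 = 4.78 mA.

I ≈ 4.8 mA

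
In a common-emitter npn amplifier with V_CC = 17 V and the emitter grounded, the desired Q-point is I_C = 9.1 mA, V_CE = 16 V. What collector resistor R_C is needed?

R_C ≈ 0.11 kΩ

Collector loop: V_CC = I_C·R_C + V_CE.
R_C = (V_CC − V_CE)/I_C = (17 − 16)/9.1 = 0.11 kΩ.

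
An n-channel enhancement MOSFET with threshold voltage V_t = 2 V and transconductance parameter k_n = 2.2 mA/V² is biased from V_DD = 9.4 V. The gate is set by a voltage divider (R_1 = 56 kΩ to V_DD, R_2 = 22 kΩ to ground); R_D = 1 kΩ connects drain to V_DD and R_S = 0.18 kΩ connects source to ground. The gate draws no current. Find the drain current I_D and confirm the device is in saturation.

V_G = V_DD·R_2/(R_1+R_2) = 9.4×22/78 = 2.65 V.
Assume saturation: I_D = (k_n/2)(V_GS − V_t)² with V_GS = V_G − I_D·R_S = 2.65 − 0.18·I_D.
Substituting gives 0.0356·I_D² − 1.26·I_D + 0.467 = 0, with roots I_D = 0.375 or 34.9 mA.
The root I_D = 34.9 mA gives V_GS = -3.63 V ≤ V_t, so take I_D = 0.375 mA.
Then V_GS = 2.58 V and V_DS = V_DD − I_D(R_D+R_S) = 9.4 − 0.375×1.18 = 8.96 V.
Saturation requires V_DS ≥ V_GS − V_t = 0.584 V; 8.96 ≥ 0.584 ✓.

I_D ≈ 0.37 mA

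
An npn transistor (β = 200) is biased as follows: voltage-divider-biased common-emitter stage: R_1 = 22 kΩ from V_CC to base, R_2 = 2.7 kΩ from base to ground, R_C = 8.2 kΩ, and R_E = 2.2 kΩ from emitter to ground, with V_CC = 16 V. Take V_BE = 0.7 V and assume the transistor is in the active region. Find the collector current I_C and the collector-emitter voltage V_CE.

I_C ≈ 0.47 mA, V_CE ≈ 11 V

Thevenize the base divider: V_Th = V_CC·R_2/(R_1+R_2) = 16×2.7/24.7 = 1.75 V, R_Th = R_1‖R_2 = 2.4 kΩ.
Base-emitter loop: V_Th = I_B·R_Th + V_BE + (β+1)I_B·R_E, so I_B = (1.75 − 0.7) / (2.4 + 201×2.2) = 0.00236 mA.
I_C = β·I_B = 200×0.00236 = 0.472 mA, and I_E = (β+1)I_B = 0.474 mA.
V_CE = V_CC − I_C·R_C − I_E·R_E = 16 − 0.472×8.2 − 0.474×2.2 = 11.1 V.
V_CE = 11.1 V > 0.2 V confirms active-region operation.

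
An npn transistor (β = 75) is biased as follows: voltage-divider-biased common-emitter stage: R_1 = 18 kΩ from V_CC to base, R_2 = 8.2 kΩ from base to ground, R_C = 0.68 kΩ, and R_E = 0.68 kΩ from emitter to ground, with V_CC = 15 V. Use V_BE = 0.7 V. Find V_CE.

V_CE ≈ 7.8 V

Thevenize the base divider: V_Th = V_CC·R_2/(R_1+R_2) = 15×8.2/26.2 = 4.69 V, R_Th = R_1‖R_2 = 5.63 kΩ.
Base-emitter loop: V_Th = I_B·R_Th + V_BE + (β+1)I_B·R_E, so I_B = (4.69 − 0.7) / (5.63 + 76×0.68) = 0.0697 mA.
I_C = β·I_B = 75×0.0697 = 5.23 mA, and I_E = (β+1)I_B = 5.3 mA.
V_CE = V_CC − I_C·R_C − I_E·R_E = 15 − 5.23×0.68 − 5.3×0.68 = 7.84 V.
V_CE = 7.84 V > 0.2 V confirms active-region operation.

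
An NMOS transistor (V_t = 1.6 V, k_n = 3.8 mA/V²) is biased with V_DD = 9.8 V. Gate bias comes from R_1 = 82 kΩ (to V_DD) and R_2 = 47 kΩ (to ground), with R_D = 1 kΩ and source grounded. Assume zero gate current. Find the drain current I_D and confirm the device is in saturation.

I_D ≈ 7.4 mA

V_G = V_DD·R_2/(R_1+R_2) = 9.8×47/129 = 3.57 V. With the source grounded, V_GS = V_G = 3.57 V.
Assume saturation: I_D = (k_n/2)(V_GS − V_t)² = (3.8/2)×(3.57 − 1.6)² = 1.9×1.97² = 7.38 mA.
V_DS = V_DD − I_D·R_D = 9.8 − 7.38×1 = 2.42 V.
Saturation requires V_DS ≥ V_GS − V_t = 1.97 V; 2.42 ≥ 1.97 ✓.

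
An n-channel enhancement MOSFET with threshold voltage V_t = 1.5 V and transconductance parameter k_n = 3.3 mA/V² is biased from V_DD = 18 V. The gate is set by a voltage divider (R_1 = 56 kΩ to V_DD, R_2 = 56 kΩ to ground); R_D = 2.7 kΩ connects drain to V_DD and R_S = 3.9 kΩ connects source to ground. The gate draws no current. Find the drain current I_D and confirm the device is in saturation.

V_G = V_DD·R_2/(R_1+R_2) = 18×56/112 = 9 V.
Assume saturation: I_D = (k_n/2)(V_GS − V_t)² with V_GS = V_G − I_D·R_S = 9 − 3.9·I_D.
Substituting gives 25.1·I_D² − 97.5·I_D + 92.8 = 0, with roots I_D = 1.67 or 2.22 mA.
The root I_D = 2.22 mA gives V_GS = 0.34 V ≤ V_t, so take I_D = 1.67 mA.
Then V_GS = 2.5 V and V_DS = V_DD − I_D(R_D+R_S) = 18 − 1.67×6.6 = 7.01 V.
Saturation requires V_DS ≥ V_GS − V_t = 1 V; 7.01 ≥ 1 ✓.

I_D ≈ 1.7 mA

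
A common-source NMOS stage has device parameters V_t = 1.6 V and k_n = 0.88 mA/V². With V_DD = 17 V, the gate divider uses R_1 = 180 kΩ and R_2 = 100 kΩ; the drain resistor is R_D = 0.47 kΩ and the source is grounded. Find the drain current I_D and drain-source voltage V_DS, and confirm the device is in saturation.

I_D ≈ 8.8 mA, V_DS ≈ 13 V

V_G = V_DD·R_2/(R_1+R_2) = 17×100/280 = 6.07 V. With the source grounded, V_GS = V_G = 6.07 V.
Assume saturation: I_D = (k_n/2)(V_GS − V_t)² = (0.88/2)×(6.07 − 1.6)² = 0.44×4.47² = 8.8 mA.
V_DS = V_DD − I_D·R_D = 17 − 8.8×0.47 = 12.9 V.
Saturation requires V_DS ≥ V_GS − V_t = 4.47 V; 12.9 ≥ 4.47 ✓.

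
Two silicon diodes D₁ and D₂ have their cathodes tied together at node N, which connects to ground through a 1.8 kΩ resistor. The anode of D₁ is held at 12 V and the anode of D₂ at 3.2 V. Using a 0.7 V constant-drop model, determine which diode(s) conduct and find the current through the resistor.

Only D₁ conducts; I_R ≈ 6.3 mA

Assume both conduct. Then node N would need to be at both 12−0.7 = 11.3 V and 3.2−0.7 = 2.5 V, which is impossible.
Assume only D₁ conducts: V_N = 12 − 0.7 = 11.3 V, so I_R = 11.3/1.8 = 6.28 mA.
Check D₂: its anode-to-cathode voltage is 3.2 − 11.3 = -8.1 V < 0.7 V, so it is off. The assumption is consistent.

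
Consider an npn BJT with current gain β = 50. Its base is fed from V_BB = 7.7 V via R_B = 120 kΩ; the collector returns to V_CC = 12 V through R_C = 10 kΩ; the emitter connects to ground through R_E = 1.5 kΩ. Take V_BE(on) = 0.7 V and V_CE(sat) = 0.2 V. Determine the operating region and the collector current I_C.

Assume active: I_B = (7.7 − 0.7)/(120 + 51×1.5) = 0.0356 mA, I_C = β·I_B = 1.78 mA.
Then V_CE = 12 − 1.78×10 − 1.82×1.5 = -8.54 V < 0.2 V — the active assumption fails.
Re-solve with V_CE = 0.2 V. KCL at the emitter: V_E/R_E = (V_BB−0.7−V_E)/R_B + (V_CC−0.2−V_E)/R_C, giving V_E = 1.6 V.
I_C = (V_CC − 0.2 − V_E)/R_C = (11.8 − 1.6)/10 = 1.02 mA.
Check: I_B = (7 − 1.6)/120 = 0.045 mA, and β·I_B = 2.25 mA > I_C, confirming saturation.

saturation; I_C ≈ 1 mA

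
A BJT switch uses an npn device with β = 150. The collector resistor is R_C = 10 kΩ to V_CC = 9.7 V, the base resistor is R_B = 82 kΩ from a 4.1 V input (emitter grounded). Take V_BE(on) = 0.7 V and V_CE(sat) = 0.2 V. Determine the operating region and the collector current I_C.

Assume active: I_B = (4.1 − 0.7)/82 = 0.0415 mA, giving I_C = β·I_B = 6.22 mA.
But then V_CE = 9.7 − 6.22×10 = -52.5 V < V_CE(sat) = 0.2 V — impossible in the active region.
So the transistor is saturated. With V_CE = 0.2 V, I_C = (V_CC − 0.2)/R_C = 9.5/10 = 0.95 mA.
Check: β·I_B = 6.22 mA > I_C = 0.95 mA, confirming saturation.

saturation; I_C ≈ 0.95 mA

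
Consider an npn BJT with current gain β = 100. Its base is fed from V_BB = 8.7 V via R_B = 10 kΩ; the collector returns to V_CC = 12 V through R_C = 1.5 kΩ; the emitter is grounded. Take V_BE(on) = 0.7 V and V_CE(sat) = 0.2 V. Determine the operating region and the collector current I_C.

Assume active: I_B = (8.7 − 0.7)/10 = 0.8 mA, giving I_C = β·I_B = 80 mA.
But then V_CE = 12 − 80×1.5 = -108 V < V_CE(sat) = 0.2 V — impossible in the active region.
So the transistor is saturated. With V_CE = 0.2 V, I_C = (V_CC − 0.2)/R_C = 11.8/1.5 = 7.87 mA.
Check: β·I_B = 80 mA > I_C = 7.87 mA, confirming saturation.

saturation; I_C ≈ 7.9 mA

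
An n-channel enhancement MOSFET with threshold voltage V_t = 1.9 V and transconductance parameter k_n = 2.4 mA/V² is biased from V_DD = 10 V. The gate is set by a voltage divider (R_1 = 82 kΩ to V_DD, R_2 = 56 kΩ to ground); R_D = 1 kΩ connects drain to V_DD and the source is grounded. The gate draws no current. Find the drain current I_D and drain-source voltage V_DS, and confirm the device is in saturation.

V_G = V_DD·R_2/(R_1+R_2) = 10×56/138 = 4.06 V. With the source grounded, V_GS = V_G = 4.06 V.
Assume saturation: I_D = (k_n/2)(V_GS − V_t)² = (2.4/2)×(4.06 − 1.9)² = 1.2×2.16² = 5.59 mA.
V_DS = V_DD − I_D·R_D = 10 − 5.59×1 = 4.41 V.
Saturation requires V_DS ≥ V_GS − V_t = 2.16 V; 4.41 ≥ 2.16 ✓.

I_D ≈ 5.6 mA, V_DS ≈ 4.4 V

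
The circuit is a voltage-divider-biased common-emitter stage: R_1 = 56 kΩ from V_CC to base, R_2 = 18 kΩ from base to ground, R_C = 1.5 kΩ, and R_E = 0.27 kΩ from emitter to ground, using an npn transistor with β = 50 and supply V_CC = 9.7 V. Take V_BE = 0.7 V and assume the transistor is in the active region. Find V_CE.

Thevenize the base divider: V_Th = V_CC·R_2/(R_1+R_2) = 9.7×18/74 = 2.36 V, R_Th = R_1‖R_2 = 13.6 kΩ.
Base-emitter loop: V_Th = I_B·R_Th + V_BE + (β+1)I_B·R_E, so I_B = (2.36 − 0.7) / (13.6 + 51×0.27) = 0.0606 mA.
I_C = β·I_B = 50×0.0606 = 3.03 mA, and I_E = (β+1)I_B = 3.09 mA.
V_CE = V_CC − I_C·R_C − I_E·R_E = 9.7 − 3.03×1.5 − 3.09×0.27 = 4.32 V.
V_CE = 4.32 V > 0.2 V confirms active-region operation.

V_CE ≈ 4.3 V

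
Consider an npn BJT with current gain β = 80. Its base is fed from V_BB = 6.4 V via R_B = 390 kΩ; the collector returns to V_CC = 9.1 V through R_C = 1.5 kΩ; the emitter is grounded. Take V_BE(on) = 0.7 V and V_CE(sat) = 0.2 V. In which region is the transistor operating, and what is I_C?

Assume active. Base-emitter loop: I_B = (V_BB − V_BE)/R_B = (6.4 − 0.7)/390 = 0.0146 mA.
I_C = β·I_B = 80×0.0146 = 1.17 mA.
V_CE = V_CC − I_C·R_C = 9.1 − 1.17×1.5 = 7.35 V > V_CE(sat), so the active-region assumption holds.

active; I_C ≈ 1.2 mA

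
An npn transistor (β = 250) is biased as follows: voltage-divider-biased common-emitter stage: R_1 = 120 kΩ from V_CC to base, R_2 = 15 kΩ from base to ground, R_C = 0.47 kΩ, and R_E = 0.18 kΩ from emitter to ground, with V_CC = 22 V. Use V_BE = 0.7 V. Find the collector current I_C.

Thevenize the base divider: V_Th = V_CC·R_2/(R_1+R_2) = 22×15/135 = 2.44 V, R_Th = R_1‖R_2 = 13.3 kΩ.
Base-emitter loop: V_Th = I_B·R_Th + V_BE + (β+1)I_B·R_E, so I_B = (2.44 − 0.7) / (13.3 + 251×0.18) = 0.0298 mA.
I_C = β·I_B = 250×0.0298 = 7.45 mA, and I_E = (β+1)I_B = 7.48 mA.
V_CE = V_CC − I_C·R_C − I_E·R_E = 22 − 7.45×0.47 − 7.48×0.18 = 17.2 V.
V_CE = 17.2 V > 0.2 V confirms active-region operation.

I_C ≈ 7.5 mA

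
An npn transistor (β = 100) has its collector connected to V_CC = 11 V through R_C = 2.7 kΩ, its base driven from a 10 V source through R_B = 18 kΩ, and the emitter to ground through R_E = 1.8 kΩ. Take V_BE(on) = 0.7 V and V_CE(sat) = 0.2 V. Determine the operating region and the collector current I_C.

Assume active: I_B = (10 − 0.7)/(18 + 101×1.8) = 0.0465 mA, I_C = β·I_B = 4.65 mA.
Then V_CE = 11 − 4.65×2.7 − 4.7×1.8 = -10 V < 0.2 V — the active assumption fails.
Re-solve with V_CE = 0.2 V. KCL at the emitter: V_E/R_E = (V_BB−0.7−V_E)/R_B + (V_CC−0.2−V_E)/R_C, giving V_E = 4.6 V.
I_C = (V_CC − 0.2 − V_E)/R_C = (10.8 − 4.6)/2.7 = 2.3 mA.
Check: I_B = (9.3 − 4.6)/18 = 0.261 mA, and β·I_B = 26.1 mA > I_C, confirming saturation.

saturation; I_C ≈ 2.3 mA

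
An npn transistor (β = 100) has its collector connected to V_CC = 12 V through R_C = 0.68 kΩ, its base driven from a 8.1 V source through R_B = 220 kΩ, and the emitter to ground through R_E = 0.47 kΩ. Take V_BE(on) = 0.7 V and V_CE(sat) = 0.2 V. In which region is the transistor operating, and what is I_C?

active; I_C ≈ 2.8 mA

Assume active. Base-emitter loop: I_B = (V_BB − V_BE)/(R_B + (β+1)R_E) = (8.1 − 0.7)/(220 + 101×0.47) = 0.0277 mA.
I_C = β·I_B = 100×0.0277 = 2.77 mA.
V_CE = V_CC − I_C·R_C − I_E·R_E = 12 − 2.77×0.68 − 2.79×0.47 = 8.81 V > V_CE(sat), so the active-region assumption holds.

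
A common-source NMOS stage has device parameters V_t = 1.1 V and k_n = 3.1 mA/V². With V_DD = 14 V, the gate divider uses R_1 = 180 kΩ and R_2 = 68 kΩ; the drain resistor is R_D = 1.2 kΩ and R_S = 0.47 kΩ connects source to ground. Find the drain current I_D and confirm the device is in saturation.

V_G = V_DD·R_2/(R_1+R_2) = 14×68/248 = 3.84 V.
Assume saturation: I_D = (k_n/2)(V_GS − V_t)² with V_GS = V_G − I_D·R_S = 3.84 − 0.47·I_D.
Substituting gives 0.342·I_D² − 4.99·I_D + 11.6 = 0, with roots I_D = 2.91 or 11.7 mA.
The root I_D = 11.7 mA gives V_GS = -1.64 V ≤ V_t, so take I_D = 2.91 mA.
Then V_GS = 2.47 V and V_DS = V_DD − I_D(R_D+R_S) = 14 − 2.91×1.67 = 9.14 V.
Saturation requires V_DS ≥ V_GS − V_t = 1.37 V; 9.14 ≥ 1.37 ✓.

I_D ≈ 2.9 mA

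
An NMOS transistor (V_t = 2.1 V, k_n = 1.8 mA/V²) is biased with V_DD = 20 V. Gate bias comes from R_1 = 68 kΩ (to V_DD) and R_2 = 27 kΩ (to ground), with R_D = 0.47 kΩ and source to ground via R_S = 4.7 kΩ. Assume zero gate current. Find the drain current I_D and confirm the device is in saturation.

V_G = V_DD·R_2/(R_1+R_2) = 20×27/95 = 5.68 V.
Assume saturation: I_D = (k_n/2)(V_GS − V_t)² with V_GS = V_G − I_D·R_S = 5.68 − 4.7·I_D.
Substituting gives 19.9·I_D² − 31.3·I_D + 11.6 = 0, with roots I_D = 0.59 or 0.985 mA.
The root I_D = 0.985 mA gives V_GS = 1.05 V ≤ V_t, so take I_D = 0.59 mA.
Then V_GS = 2.91 V and V_DS = V_DD − I_D(R_D+R_S) = 20 − 0.59×5.17 = 16.9 V.
Saturation requires V_DS ≥ V_GS − V_t = 0.81 V; 16.9 ≥ 0.81 ✓.

I_D ≈ 0.59 mA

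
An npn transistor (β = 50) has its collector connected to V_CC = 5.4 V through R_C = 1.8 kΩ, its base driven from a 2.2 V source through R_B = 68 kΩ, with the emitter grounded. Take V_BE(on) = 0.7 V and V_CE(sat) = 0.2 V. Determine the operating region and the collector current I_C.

Assume active. Base-emitter loop: I_B = (V_BB − V_BE)/R_B = (2.2 − 0.7)/68 = 0.0221 mA.
I_C = β·I_B = 50×0.0221 = 1.1 mA.
V_CE = V_CC − I_C·R_C = 5.4 − 1.1×1.8 = 3.41 V > V_CE(sat), so the active-region assumption holds.

active; I_C ≈ 1.1 mA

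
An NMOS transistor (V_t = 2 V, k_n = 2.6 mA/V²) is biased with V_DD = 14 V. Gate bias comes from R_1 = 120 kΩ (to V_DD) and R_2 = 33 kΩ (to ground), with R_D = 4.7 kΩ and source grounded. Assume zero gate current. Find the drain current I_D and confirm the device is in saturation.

V_G = V_DD·R_2/(R_1+R_2) = 14×33/153 = 3.02 V. With the source grounded, V_GS = V_G = 3.02 V.
Assume saturation: I_D = (k_n/2)(V_GS − V_t)² = (2.6/2)×(3.02 − 2)² = 1.3×1.02² = 1.35 mA.
V_DS = V_DD − I_D·R_D = 14 − 1.35×4.7 = 7.65 V.
Saturation requires V_DS ≥ V_GS − V_t = 1.02 V; 7.65 ≥ 1.02 ✓.

I_D ≈ 1.4 mA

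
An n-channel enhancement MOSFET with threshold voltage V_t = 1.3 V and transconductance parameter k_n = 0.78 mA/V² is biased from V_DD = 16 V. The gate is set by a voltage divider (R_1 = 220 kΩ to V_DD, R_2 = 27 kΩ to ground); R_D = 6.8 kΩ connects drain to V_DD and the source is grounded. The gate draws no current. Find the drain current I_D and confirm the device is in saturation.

I_D ≈ 0.079 mA

V_G = V_DD·R_2/(R_1+R_2) = 16×27/247 = 1.75 V. With the source grounded, V_GS = V_G = 1.75 V.
Assume saturation: I_D = (k_n/2)(V_GS − V_t)² = (0.78/2)×(1.75 − 1.3)² = 0.39×0.449² = 0.0786 mA.
V_DS = V_DD − I_D·R_D = 16 − 0.0786×6.8 = 15.5 V.
Saturation requires V_DS ≥ V_GS − V_t = 0.449 V; 15.5 ≥ 0.449 ✓.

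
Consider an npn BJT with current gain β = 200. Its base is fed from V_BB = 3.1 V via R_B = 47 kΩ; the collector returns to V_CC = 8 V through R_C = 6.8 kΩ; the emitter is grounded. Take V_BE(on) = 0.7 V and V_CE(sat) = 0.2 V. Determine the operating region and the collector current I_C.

Assume active: I_B = (3.1 − 0.7)/47 = 0.0511 mA, giving I_C = β·I_B = 10.2 mA.
But then V_CE = 8 − 10.2×6.8 = -61.4 V < V_CE(sat) = 0.2 V — impossible in the active region.
So the transistor is saturated. With V_CE = 0.2 V, I_C = (V_CC − 0.2)/R_C = 7.8/6.8 = 1.15 mA.
Check: β·I_B = 10.2 mA > I_C = 1.15 mA, confirming saturation.

saturation; I_C ≈ 1.1 mA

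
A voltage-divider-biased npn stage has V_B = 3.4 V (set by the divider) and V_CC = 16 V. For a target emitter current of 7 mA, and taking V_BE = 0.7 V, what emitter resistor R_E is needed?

R_E ≈ 0.39 kΩ

V_E = V_B − V_BE = 3.4 − 0.7 = 2.7 V.
R_E = V_E / I_E = 2.7 / 7 = 0.386 kΩ.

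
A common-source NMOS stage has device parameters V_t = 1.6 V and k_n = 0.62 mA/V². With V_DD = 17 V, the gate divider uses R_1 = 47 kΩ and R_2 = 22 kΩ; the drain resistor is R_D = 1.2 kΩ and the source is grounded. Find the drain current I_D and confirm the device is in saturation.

I_D ≈ 4.5 mA

V_G = V_DD·R_2/(R_1+R_2) = 17×22/69 = 5.42 V. With the source grounded, V_GS = V_G = 5.42 V.
Assume saturation: I_D = (k_n/2)(V_GS − V_t)² = (0.62/2)×(5.42 − 1.6)² = 0.31×3.82² = 4.52 mA.
V_DS = V_DD − I_D·R_D = 17 − 4.52×1.2 = 11.6 V.
Saturation requires V_DS ≥ V_GS − V_t = 3.82 V; 11.6 ≥ 3.82 ✓.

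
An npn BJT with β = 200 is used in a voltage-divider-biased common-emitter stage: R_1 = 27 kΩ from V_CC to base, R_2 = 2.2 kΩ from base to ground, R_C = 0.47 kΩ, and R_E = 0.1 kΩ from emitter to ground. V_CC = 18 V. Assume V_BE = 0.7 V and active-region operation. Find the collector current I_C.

I_C ≈ 5.9 mA

Thevenize the base divider: V_Th = V_CC·R_2/(R_1+R_2) = 18×2.2/29.2 = 1.36 V, R_Th = R_1‖R_2 = 2.03 kΩ.
Base-emitter loop: V_Th = I_B·R_Th + V_BE + (β+1)I_B·R_E, so I_B = (1.36 − 0.7) / (2.03 + 201×0.1) = 0.0296 mA.
I_C = β·I_B = 200×0.0296 = 5.93 mA, and I_E = (β+1)I_B = 5.96 mA.
V_CE = V_CC − I_C·R_C − I_E·R_E = 18 − 5.93×0.47 − 5.96×0.1 = 14.6 V.
V_CE = 14.6 V > 0.2 V confirms active-region operation.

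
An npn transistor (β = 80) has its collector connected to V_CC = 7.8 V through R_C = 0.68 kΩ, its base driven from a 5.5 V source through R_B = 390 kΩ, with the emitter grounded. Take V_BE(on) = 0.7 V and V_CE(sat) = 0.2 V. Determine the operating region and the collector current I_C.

Assume active. Base-emitter loop: I_B = (V_BB − V_BE)/R_B = (5.5 − 0.7)/390 = 0.0123 mA.
I_C = β·I_B = 80×0.0123 = 0.985 mA.
V_CE = V_CC − I_C·R_C = 7.8 − 0.985×0.68 = 7.13 V > V_CE(sat), so the active-region assumption holds.

active; I_C ≈ 0.98 mA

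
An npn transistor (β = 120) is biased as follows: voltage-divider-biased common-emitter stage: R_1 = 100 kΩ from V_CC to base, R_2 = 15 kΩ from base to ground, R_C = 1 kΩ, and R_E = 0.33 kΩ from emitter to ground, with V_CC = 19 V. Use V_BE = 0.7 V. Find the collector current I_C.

I_C ≈ 4 mA

Thevenize the base divider: V_Th = V_CC·R_2/(R_1+R_2) = 19×15/115 = 2.48 V, R_Th = R_1‖R_2 = 13 kΩ.
Base-emitter loop: V_Th = I_B·R_Th + V_BE + (β+1)I_B·R_E, so I_B = (2.48 − 0.7) / (13 + 121×0.33) = 0.0336 mA.
I_C = β·I_B = 120×0.0336 = 4.03 mA, and I_E = (β+1)I_B = 4.06 mA.
V_CE = V_CC − I_C·R_C − I_E·R_E = 19 − 4.03×1 − 4.06×0.33 = 13.6 V.
V_CE = 13.6 V > 0.2 V confirms active-region operation.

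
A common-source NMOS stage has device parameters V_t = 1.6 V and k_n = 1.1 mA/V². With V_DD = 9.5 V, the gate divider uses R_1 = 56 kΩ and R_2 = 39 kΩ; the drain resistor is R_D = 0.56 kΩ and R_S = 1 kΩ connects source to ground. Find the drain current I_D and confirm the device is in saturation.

V_G = V_DD·R_2/(R_1+R_2) = 9.5×39/95 = 3.9 V.
Assume saturation: I_D = (k_n/2)(V_GS − V_t)² with V_GS = V_G − I_D·R_S = 3.9 − 1·I_D.
Substituting gives 0.55·I_D² − 3.53·I_D + 2.91 = 0, with roots I_D = 0.971 or 5.45 mA.
The root I_D = 5.45 mA gives V_GS = -1.55 V ≤ V_t, so take I_D = 0.971 mA.
Then V_GS = 2.93 V and V_DS = V_DD − I_D(R_D+R_S) = 9.5 − 0.971×1.56 = 7.98 V.
Saturation requires V_DS ≥ V_GS − V_t = 1.33 V; 7.98 ≥ 1.33 ✓.

I_D ≈ 0.97 mA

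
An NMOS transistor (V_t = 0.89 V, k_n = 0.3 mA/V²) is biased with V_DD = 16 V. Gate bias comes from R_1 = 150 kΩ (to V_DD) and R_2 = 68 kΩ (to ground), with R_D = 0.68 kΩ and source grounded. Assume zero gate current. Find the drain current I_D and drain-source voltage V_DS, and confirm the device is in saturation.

I_D ≈ 2.5 mA, V_DS ≈ 14 V

V_G = V_DD·R_2/(R_1+R_2) = 16×68/218 = 4.99 V. With the source grounded, V_GS = V_G = 4.99 V.
Assume saturation: I_D = (k_n/2)(V_GS − V_t)² = (0.3/2)×(4.99 − 0.89)² = 0.15×4.1² = 2.52 mA.
V_DS = V_DD − I_D·R_D = 16 − 2.52×0.68 = 14.3 V.
Saturation requires V_DS ≥ V_GS − V_t = 4.1 V; 14.3 ≥ 4.1 ✓.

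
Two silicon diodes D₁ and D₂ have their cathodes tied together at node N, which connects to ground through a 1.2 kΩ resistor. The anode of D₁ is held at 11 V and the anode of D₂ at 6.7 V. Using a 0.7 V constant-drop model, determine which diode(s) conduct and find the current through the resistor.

Only D₁ conducts; I_R ≈ 8.6 mA

Assume both conduct. Then node N would need to be at both 11−0.7 = 10.3 V and 6.7−0.7 = 6 V, which is impossible.
Assume only D₁ conducts: V_N = 11 − 0.7 = 10.3 V, so I_R = 10.3/1.2 = 8.58 mA.
Check D₂: its anode-to-cathode voltage is 6.7 − 10.3 = -3.6 V < 0.7 V, so it is off. The assumption is consistent.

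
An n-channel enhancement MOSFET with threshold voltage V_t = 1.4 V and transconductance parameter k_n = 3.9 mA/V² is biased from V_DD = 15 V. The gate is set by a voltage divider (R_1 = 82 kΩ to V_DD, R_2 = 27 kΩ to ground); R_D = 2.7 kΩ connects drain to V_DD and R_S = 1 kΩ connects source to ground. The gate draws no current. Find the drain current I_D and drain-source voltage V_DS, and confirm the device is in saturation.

I_D ≈ 1.5 mA, V_DS ≈ 9.6 V

V_G = V_DD·R_2/(R_1+R_2) = 15×27/109 = 3.72 V.
Assume saturation: I_D = (k_n/2)(V_GS − V_t)² with V_GS = V_G − I_D·R_S = 3.72 − 1·I_D.
Substituting gives 1.95·I_D² − 10·I_D + 10.5 = 0, with roots I_D = 1.45 or 3.69 mA.
The root I_D = 3.69 mA gives V_GS = 0.0241 V ≤ V_t, so take I_D = 1.45 mA.
Then V_GS = 2.26 V and V_DS = V_DD − I_D(R_D+R_S) = 15 − 1.45×3.7 = 9.63 V.
Saturation requires V_DS ≥ V_GS − V_t = 0.863 V; 9.63 ≥ 0.863 ✓.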